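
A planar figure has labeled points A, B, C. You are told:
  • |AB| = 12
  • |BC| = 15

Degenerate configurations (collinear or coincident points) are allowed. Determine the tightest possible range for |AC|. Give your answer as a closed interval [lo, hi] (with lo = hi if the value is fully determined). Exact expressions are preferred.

|AB| ∈ {12}
|BC| ∈ {15}
|AC| ∈ [3, 27]

|AC| ∈ [3, 27]  (≈ [3.0000, 27.0000])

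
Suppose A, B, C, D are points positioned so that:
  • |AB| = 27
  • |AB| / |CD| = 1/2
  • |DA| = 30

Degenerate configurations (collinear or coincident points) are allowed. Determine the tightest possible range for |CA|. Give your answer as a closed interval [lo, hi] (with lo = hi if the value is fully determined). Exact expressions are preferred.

|AB| ∈ {27}
|AD| ∈ {30}
|CD| ∈ {54}
|BD| ∈ [3, 57]
|AC| ∈ [24, 84]
|BC| ∈ [0, 111]

|CA| ∈ [24, 84]  (≈ [24.0000, 84.0000])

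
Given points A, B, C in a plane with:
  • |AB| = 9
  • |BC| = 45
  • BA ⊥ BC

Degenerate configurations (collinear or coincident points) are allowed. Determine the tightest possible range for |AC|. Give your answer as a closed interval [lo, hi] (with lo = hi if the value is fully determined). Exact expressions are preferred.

|AB| ∈ {9}
|BC| ∈ {45}
|AC| ∈ {9·√(26)}

|AC| = 9·√(26)  (≈ 45.8912)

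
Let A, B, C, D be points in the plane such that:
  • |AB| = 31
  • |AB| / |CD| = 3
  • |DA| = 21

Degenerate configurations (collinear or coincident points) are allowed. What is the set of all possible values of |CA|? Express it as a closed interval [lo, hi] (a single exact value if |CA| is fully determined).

|AB| ∈ {31}
|AD| ∈ {21}
|CD| ∈ {31/3}
|BD| ∈ [10, 52]
|AC| ∈ [32/3, 94/3]
|BC| ∈ [0, 187/3]

|CA| ∈ [32/3, 94/3]  (≈ [10.6667, 31.3333])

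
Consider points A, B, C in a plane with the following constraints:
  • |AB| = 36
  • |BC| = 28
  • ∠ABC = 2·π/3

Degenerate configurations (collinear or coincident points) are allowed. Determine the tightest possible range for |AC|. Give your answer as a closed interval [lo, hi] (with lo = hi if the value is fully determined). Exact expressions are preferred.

|AB| ∈ {36}
|BC| ∈ {28}
|AC| ∈ {4·√(193)}

|AC| = 4·√(193)  (≈ 55.5698)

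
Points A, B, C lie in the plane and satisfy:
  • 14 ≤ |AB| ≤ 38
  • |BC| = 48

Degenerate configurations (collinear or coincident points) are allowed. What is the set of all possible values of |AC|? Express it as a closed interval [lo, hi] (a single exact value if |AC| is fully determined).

|AB| ∈ [14, 38]
|BC| ∈ {48}
|AC| ∈ [10, 86]

|AC| ∈ [10, 86]  (≈ [10.0000, 86.0000])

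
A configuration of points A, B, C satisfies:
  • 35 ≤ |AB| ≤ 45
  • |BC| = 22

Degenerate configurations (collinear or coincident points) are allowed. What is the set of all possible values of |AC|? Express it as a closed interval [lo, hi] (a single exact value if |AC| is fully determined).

|AB| ∈ [35, 45]
|BC| ∈ {22}
|AC| ∈ [13, 67]

|AC| ∈ [13, 67]  (≈ [13.0000, 67.0000])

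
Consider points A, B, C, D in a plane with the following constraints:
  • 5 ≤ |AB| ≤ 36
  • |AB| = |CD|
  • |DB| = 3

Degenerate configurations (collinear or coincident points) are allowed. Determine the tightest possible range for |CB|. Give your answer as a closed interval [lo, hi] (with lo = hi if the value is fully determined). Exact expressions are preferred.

|CB| ∈ [2, 39]  (≈ [2.0000, 39.0000])

|AB| ∈ [5, 36]
|BD| ∈ {3}
|CD| ∈ [5, 36]
|AD| ∈ [2, 39]
|BC| ∈ [2, 39]
|AC| ∈ [0, 75]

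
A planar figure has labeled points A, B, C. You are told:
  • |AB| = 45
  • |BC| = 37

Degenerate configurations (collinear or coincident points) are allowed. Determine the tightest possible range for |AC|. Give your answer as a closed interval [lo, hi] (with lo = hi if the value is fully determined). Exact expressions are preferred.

|AC| ∈ [8, 82]  (≈ [8.0000, 82.0000])

|AB| ∈ {45}
|BC| ∈ {37}
|AC| ∈ [8, 82]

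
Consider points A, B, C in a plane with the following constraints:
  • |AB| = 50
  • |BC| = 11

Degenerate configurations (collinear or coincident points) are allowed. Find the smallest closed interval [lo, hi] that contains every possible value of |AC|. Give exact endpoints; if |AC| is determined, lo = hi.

|AB| ∈ {50}
|BC| ∈ {11}
|AC| ∈ [39, 61]

|AC| ∈ [39, 61]  (≈ [39.0000, 61.0000])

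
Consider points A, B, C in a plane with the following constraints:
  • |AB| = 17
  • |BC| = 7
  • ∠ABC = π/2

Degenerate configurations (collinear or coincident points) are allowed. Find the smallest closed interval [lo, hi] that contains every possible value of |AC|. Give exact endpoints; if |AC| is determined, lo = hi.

|AB| ∈ {17}
|BC| ∈ {7}
|AC| ∈ {13·√(2)}

|AC| = 13·√(2)  (≈ 18.3848)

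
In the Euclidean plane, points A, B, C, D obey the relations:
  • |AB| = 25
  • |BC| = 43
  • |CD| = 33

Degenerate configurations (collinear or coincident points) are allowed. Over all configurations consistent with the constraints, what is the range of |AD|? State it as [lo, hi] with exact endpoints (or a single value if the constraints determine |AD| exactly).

|AB| ∈ {25}
|BC| ∈ {43}
|CD| ∈ {33}
|AC| ∈ [18, 68]
|BD| ∈ [10, 76]
|AD| ∈ [0, 101]

|AD| ∈ [0, 101]  (≈ [0.0000, 101.0000])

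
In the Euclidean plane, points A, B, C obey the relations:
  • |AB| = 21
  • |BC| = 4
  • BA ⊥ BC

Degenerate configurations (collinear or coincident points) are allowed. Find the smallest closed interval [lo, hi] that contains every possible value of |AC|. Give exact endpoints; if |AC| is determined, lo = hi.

|AC| = √(457)  (≈ 21.3776)

|AB| ∈ {21}
|BC| ∈ {4}
|AC| ∈ {√(457)}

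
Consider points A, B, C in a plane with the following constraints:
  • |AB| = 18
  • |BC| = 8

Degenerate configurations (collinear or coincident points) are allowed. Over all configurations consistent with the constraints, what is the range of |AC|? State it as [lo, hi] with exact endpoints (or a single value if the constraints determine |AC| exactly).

|AC| ∈ [10, 26]  (≈ [10.0000, 26.0000])

|AB| ∈ {18}
|BC| ∈ {8}
|AC| ∈ [10, 26]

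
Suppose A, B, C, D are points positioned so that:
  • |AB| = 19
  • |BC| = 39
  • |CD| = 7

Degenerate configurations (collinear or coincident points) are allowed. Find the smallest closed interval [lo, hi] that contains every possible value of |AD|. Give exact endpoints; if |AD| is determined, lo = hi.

|AD| ∈ [13, 65]  (≈ [13.0000, 65.0000])

|AB| ∈ {19}
|BC| ∈ {39}
|CD| ∈ {7}
|AC| ∈ [20, 58]
|BD| ∈ [32, 46]
|AD| ∈ [13, 65]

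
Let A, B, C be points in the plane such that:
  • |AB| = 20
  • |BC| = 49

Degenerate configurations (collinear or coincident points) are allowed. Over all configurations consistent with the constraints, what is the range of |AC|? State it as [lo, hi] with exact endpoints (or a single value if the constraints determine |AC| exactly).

|AB| ∈ {20}
|BC| ∈ {49}
|AC| ∈ [29, 69]

|AC| ∈ [29, 69]  (≈ [29.0000, 69.0000])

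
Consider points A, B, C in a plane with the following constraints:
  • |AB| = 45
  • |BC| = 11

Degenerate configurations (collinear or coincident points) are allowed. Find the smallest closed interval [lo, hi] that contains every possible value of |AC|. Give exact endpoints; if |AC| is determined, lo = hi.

|AB| ∈ {45}
|BC| ∈ {11}
|AC| ∈ [34, 56]

|AC| ∈ [34, 56]  (≈ [34.0000, 56.0000])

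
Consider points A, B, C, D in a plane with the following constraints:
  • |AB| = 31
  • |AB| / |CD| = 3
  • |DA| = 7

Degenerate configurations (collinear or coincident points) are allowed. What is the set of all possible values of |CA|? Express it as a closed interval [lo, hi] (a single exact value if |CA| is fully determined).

|AB| ∈ {31}
|AD| ∈ {7}
|CD| ∈ {31/3}
|BD| ∈ [24, 38]
|AC| ∈ [10/3, 52/3]
|BC| ∈ [41/3, 145/3]

|CA| ∈ [10/3, 52/3]  (≈ [3.3333, 17.3333])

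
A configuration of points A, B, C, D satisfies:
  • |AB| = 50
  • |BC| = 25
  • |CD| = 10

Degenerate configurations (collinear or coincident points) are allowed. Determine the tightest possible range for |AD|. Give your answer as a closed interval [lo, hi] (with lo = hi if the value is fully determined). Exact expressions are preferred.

|AD| ∈ [15, 85]  (≈ [15.0000, 85.0000])

|AB| ∈ {50}
|BC| ∈ {25}
|CD| ∈ {10}
|AC| ∈ [25, 75]
|BD| ∈ [15, 35]
|AD| ∈ [15, 85]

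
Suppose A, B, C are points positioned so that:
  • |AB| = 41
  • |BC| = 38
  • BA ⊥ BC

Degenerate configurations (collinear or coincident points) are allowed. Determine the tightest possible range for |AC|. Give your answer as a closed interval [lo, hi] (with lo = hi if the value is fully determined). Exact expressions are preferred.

|AC| = 25·√(5)  (≈ 55.9017)

|AB| ∈ {41}
|BC| ∈ {38}
|AC| ∈ {25·√(5)}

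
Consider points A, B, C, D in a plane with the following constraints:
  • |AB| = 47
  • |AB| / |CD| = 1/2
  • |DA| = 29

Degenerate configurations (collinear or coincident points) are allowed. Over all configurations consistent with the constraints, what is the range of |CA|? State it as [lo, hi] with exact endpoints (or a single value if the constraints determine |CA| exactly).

|CA| ∈ [65, 123]  (≈ [65.0000, 123.0000])

|AB| ∈ {47}
|AD| ∈ {29}
|CD| ∈ {94}
|BD| ∈ [18, 76]
|AC| ∈ [65, 123]
|BC| ∈ [18, 170]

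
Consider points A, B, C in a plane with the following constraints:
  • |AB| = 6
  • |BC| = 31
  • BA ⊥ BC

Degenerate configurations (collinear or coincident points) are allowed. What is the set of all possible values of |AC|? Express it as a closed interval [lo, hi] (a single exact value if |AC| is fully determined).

|AB| ∈ {6}
|BC| ∈ {31}
|AC| ∈ {√(997)}

|AC| = √(997)  (≈ 31.5753)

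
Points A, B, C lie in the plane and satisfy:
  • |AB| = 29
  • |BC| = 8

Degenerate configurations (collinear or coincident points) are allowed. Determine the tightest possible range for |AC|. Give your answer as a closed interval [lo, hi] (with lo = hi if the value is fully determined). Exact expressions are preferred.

|AC| ∈ [21, 37]  (≈ [21.0000, 37.0000])

|AB| ∈ {29}
|BC| ∈ {8}
|AC| ∈ [21, 37]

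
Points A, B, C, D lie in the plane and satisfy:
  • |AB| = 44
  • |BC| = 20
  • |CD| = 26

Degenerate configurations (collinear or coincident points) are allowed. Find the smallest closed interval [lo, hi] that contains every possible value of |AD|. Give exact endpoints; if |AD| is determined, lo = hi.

|AD| ∈ [0, 90]  (≈ [0.0000, 90.0000])

|AB| ∈ {44}
|BC| ∈ {20}
|CD| ∈ {26}
|AC| ∈ [24, 64]
|BD| ∈ [6, 46]
|AD| ∈ [0, 90]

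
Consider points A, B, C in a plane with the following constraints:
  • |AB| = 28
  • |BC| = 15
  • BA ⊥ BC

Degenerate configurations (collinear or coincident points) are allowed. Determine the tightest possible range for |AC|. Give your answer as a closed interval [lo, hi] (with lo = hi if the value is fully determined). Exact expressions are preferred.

|AB| ∈ {28}
|BC| ∈ {15}
|AC| ∈ {√(1009)}

|AC| = √(1009)  (≈ 31.7648)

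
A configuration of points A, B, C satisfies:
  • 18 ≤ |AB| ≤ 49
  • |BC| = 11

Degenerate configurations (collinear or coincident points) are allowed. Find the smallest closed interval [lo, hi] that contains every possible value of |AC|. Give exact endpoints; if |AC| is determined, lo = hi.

|AB| ∈ [18, 49]
|BC| ∈ {11}
|AC| ∈ [7, 60]

|AC| ∈ [7, 60]  (≈ [7.0000, 60.0000])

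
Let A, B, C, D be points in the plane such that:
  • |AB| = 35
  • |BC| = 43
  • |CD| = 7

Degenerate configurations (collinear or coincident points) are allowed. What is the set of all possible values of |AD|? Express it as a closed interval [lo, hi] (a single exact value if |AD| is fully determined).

|AD| ∈ [1, 85]  (≈ [1.0000, 85.0000])

|AB| ∈ {35}
|BC| ∈ {43}
|CD| ∈ {7}
|AC| ∈ [8, 78]
|BD| ∈ [36, 50]
|AD| ∈ [1, 85]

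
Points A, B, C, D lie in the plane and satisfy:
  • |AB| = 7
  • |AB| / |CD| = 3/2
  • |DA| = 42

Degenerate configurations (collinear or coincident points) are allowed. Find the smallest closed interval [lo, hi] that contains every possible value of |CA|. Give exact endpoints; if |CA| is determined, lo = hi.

|AB| ∈ {7}
|AD| ∈ {42}
|CD| ∈ {14/3}
|BD| ∈ [35, 49]
|AC| ∈ [112/3, 140/3]
|BC| ∈ [91/3, 161/3]

|CA| ∈ [112/3, 140/3]  (≈ [37.3333, 46.6667])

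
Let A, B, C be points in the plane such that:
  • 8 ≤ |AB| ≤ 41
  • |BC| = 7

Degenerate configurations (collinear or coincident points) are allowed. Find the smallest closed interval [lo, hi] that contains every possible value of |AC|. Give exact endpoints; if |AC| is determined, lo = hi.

|AC| ∈ [1, 48]  (≈ [1.0000, 48.0000])

|AB| ∈ [8, 41]
|BC| ∈ {7}
|AC| ∈ [1, 48]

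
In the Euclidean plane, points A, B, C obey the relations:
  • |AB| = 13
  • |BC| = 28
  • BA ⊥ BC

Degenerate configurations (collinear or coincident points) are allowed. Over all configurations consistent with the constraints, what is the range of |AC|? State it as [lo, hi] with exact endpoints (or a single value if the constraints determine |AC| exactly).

|AB| ∈ {13}
|BC| ∈ {28}
|AC| ∈ {√(953)}

|AC| = √(953)  (≈ 30.8707)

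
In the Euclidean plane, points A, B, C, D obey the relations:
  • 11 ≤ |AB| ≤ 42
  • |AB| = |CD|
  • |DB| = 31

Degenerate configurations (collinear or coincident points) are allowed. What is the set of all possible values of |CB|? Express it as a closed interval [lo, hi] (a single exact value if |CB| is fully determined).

|AB| ∈ [11, 42]
|BD| ∈ {31}
|CD| ∈ [11, 42]
|AD| ∈ [0, 73]
|BC| ∈ [0, 73]
|AC| ∈ [0, 115]

|CB| ∈ [0, 73]  (≈ [0.0000, 73.0000])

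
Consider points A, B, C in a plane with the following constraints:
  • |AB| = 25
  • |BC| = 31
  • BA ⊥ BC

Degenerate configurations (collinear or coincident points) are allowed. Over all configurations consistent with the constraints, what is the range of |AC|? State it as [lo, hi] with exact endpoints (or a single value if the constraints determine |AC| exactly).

|AB| ∈ {25}
|BC| ∈ {31}
|AC| ∈ {√(1586)}

|AC| = √(1586)  (≈ 39.8246)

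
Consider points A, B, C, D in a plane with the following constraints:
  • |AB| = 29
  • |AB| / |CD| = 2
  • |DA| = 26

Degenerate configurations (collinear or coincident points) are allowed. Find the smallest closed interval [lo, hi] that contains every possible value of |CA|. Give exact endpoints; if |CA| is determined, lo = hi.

|CA| ∈ [23/2, 81/2]  (≈ [11.5000, 40.5000])

|AB| ∈ {29}
|AD| ∈ {26}
|CD| ∈ {29/2}
|BD| ∈ [3, 55]
|AC| ∈ [23/2, 81/2]
|BC| ∈ [0, 139/2]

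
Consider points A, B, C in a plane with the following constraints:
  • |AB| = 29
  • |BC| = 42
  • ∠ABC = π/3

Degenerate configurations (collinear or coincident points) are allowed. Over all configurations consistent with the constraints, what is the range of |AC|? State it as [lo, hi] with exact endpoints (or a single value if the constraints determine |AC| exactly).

|AB| ∈ {29}
|BC| ∈ {42}
|AC| ∈ {√(1387)}

|AC| = √(1387)  (≈ 37.2424)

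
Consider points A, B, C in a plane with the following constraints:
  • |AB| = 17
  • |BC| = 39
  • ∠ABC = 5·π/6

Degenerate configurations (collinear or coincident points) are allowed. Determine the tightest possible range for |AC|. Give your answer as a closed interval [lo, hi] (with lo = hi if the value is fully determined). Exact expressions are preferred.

|AB| ∈ {17}
|BC| ∈ {39}
|AC| ∈ {√(663·√(3) + 1810)}

|AC| = √(663·√(3) + 1810)  (≈ 54.3907)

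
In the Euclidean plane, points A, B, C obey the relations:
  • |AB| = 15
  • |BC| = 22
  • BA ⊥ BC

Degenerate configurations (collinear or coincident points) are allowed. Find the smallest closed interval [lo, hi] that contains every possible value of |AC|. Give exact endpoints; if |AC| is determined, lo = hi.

|AB| ∈ {15}
|BC| ∈ {22}
|AC| ∈ {√(709)}

|AC| = √(709)  (≈ 26.6271)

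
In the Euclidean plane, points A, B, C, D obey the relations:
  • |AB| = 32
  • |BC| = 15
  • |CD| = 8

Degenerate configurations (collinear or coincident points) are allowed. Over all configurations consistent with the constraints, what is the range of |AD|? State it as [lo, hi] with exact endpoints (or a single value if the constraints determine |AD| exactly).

|AD| ∈ [9, 55]  (≈ [9.0000, 55.0000])

|AB| ∈ {32}
|BC| ∈ {15}
|CD| ∈ {8}
|AC| ∈ [17, 47]
|BD| ∈ [7, 23]
|AD| ∈ [9, 55]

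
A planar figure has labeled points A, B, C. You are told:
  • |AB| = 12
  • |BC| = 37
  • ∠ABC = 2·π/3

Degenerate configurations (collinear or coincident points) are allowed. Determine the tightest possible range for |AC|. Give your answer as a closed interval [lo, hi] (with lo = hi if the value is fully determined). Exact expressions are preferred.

|AC| = √(1957)  (≈ 44.2380)

|AB| ∈ {12}
|BC| ∈ {37}
|AC| ∈ {√(1957)}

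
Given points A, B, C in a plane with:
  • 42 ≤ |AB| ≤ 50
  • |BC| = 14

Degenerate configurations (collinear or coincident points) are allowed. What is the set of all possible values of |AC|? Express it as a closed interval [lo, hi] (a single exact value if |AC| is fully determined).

|AC| ∈ [28, 64]  (≈ [28.0000, 64.0000])

|AB| ∈ [42, 50]
|BC| ∈ {14}
|AC| ∈ [28, 64]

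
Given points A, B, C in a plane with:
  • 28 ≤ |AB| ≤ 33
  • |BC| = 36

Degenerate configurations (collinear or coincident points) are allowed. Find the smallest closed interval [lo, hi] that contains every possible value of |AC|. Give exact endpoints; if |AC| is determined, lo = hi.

|AB| ∈ [28, 33]
|BC| ∈ {36}
|AC| ∈ [3, 69]

|AC| ∈ [3, 69]  (≈ [3.0000, 69.0000])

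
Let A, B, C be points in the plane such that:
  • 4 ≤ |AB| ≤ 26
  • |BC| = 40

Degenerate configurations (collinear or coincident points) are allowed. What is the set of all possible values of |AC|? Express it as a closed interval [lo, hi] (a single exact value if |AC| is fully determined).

|AC| ∈ [14, 66]  (≈ [14.0000, 66.0000])

|AB| ∈ [4, 26]
|BC| ∈ {40}
|AC| ∈ [14, 66]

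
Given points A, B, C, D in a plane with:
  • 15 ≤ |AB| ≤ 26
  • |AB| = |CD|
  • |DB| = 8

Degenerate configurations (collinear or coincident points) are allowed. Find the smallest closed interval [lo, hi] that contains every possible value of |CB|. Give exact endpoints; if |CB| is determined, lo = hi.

|AB| ∈ [15, 26]
|BD| ∈ {8}
|CD| ∈ [15, 26]
|AD| ∈ [7, 34]
|BC| ∈ [7, 34]
|AC| ∈ [0, 60]

|CB| ∈ [7, 34]  (≈ [7.0000, 34.0000])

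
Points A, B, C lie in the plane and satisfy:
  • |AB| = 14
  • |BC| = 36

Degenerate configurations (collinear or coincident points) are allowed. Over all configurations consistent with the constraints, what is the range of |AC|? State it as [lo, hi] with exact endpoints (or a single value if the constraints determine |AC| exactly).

|AB| ∈ {14}
|BC| ∈ {36}
|AC| ∈ [22, 50]

|AC| ∈ [22, 50]  (≈ [22.0000, 50.0000])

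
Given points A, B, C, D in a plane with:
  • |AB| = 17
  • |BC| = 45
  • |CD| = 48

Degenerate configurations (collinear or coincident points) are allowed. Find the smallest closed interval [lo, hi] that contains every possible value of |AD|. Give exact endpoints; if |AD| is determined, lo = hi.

|AD| ∈ [0, 110]  (≈ [0.0000, 110.0000])

|AB| ∈ {17}
|BC| ∈ {45}
|CD| ∈ {48}
|AC| ∈ [28, 62]
|BD| ∈ [3, 93]
|AD| ∈ [0, 110]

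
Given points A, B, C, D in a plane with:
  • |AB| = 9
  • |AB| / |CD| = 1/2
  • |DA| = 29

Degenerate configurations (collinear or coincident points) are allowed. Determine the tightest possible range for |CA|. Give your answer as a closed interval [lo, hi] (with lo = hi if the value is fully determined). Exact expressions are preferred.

|CA| ∈ [11, 47]  (≈ [11.0000, 47.0000])

|AB| ∈ {9}
|AD| ∈ {29}
|CD| ∈ {18}
|BD| ∈ [20, 38]
|AC| ∈ [11, 47]
|BC| ∈ [2, 56]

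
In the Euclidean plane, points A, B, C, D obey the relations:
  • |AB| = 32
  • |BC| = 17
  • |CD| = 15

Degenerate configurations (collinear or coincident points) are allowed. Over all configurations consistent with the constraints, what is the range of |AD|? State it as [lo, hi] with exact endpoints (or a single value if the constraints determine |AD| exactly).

|AD| ∈ [0, 64]  (≈ [0.0000, 64.0000])

|AB| ∈ {32}
|BC| ∈ {17}
|CD| ∈ {15}
|AC| ∈ [15, 49]
|BD| ∈ [2, 32]
|AD| ∈ [0, 64]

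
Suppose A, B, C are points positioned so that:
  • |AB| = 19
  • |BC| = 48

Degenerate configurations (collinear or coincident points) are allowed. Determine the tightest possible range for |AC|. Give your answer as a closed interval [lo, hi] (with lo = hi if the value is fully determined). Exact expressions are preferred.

|AC| ∈ [29, 67]  (≈ [29.0000, 67.0000])

|AB| ∈ {19}
|BC| ∈ {48}
|AC| ∈ [29, 67]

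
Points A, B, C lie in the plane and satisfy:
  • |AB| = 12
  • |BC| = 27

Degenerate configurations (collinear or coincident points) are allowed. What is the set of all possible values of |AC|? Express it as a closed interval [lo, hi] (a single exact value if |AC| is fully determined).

|AB| ∈ {12}
|BC| ∈ {27}
|AC| ∈ [15, 39]

|AC| ∈ [15, 39]  (≈ [15.0000, 39.0000])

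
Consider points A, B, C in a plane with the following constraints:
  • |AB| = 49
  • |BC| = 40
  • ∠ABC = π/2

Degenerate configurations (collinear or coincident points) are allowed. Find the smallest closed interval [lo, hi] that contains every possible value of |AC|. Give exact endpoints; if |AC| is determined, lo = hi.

|AB| ∈ {49}
|BC| ∈ {40}
|AC| ∈ {√(4001)}

|AC| = √(4001)  (≈ 63.2535)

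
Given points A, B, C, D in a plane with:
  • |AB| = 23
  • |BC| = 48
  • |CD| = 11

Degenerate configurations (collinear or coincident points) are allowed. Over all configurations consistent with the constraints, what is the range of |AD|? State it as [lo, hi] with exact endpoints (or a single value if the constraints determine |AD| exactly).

|AD| ∈ [14, 82]  (≈ [14.0000, 82.0000])

|AB| ∈ {23}
|BC| ∈ {48}
|CD| ∈ {11}
|AC| ∈ [25, 71]
|BD| ∈ [37, 59]
|AD| ∈ [14, 82]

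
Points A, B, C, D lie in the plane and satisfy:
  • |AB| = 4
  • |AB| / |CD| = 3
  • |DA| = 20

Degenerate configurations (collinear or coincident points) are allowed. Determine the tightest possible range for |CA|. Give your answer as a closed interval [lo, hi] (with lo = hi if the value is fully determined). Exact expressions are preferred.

|CA| ∈ [56/3, 64/3]  (≈ [18.6667, 21.3333])

|AB| ∈ {4}
|AD| ∈ {20}
|CD| ∈ {4/3}
|BD| ∈ [16, 24]
|AC| ∈ [56/3, 64/3]
|BC| ∈ [44/3, 76/3]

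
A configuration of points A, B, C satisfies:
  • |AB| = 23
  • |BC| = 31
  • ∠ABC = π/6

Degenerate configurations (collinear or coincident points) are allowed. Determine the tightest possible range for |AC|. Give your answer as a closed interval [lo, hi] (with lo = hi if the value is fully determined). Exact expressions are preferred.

|AC| = √(1490 - 713·√(3))  (≈ 15.9702)

|AB| ∈ {23}
|BC| ∈ {31}
|AC| ∈ {√(1490 - 713·√(3))}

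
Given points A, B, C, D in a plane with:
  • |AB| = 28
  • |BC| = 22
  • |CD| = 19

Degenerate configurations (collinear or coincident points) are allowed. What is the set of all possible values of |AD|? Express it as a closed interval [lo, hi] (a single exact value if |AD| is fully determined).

|AD| ∈ [0, 69]  (≈ [0.0000, 69.0000])

|AB| ∈ {28}
|BC| ∈ {22}
|CD| ∈ {19}
|AC| ∈ [6, 50]
|BD| ∈ [3, 41]
|AD| ∈ [0, 69]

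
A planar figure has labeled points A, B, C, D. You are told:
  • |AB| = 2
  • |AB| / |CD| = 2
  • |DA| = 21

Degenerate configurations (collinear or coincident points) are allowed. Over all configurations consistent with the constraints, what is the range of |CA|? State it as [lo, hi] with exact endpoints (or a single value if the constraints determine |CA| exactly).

|CA| ∈ [20, 22]  (≈ [20.0000, 22.0000])

|AB| ∈ {2}
|AD| ∈ {21}
|CD| ∈ {1}
|BD| ∈ [19, 23]
|AC| ∈ [20, 22]
|BC| ∈ [18, 24]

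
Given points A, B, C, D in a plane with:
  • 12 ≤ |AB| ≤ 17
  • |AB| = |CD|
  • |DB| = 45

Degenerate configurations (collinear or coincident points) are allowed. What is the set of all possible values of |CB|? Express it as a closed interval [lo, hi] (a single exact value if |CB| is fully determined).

|AB| ∈ [12, 17]
|BD| ∈ {45}
|CD| ∈ [12, 17]
|AD| ∈ [28, 62]
|BC| ∈ [28, 62]
|AC| ∈ [11, 79]

|CB| ∈ [28, 62]  (≈ [28.0000, 62.0000])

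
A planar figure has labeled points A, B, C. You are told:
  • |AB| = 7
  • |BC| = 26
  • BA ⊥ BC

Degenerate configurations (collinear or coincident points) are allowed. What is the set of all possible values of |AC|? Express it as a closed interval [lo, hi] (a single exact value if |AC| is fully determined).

|AC| = 5·√(29)  (≈ 26.9258)

|AB| ∈ {7}
|BC| ∈ {26}
|AC| ∈ {5·√(29)}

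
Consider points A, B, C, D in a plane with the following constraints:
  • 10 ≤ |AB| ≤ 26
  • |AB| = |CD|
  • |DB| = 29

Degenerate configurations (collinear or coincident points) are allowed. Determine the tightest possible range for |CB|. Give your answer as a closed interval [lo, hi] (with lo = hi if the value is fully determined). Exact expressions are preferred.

|CB| ∈ [3, 55]  (≈ [3.0000, 55.0000])

|AB| ∈ [10, 26]
|BD| ∈ {29}
|CD| ∈ [10, 26]
|AD| ∈ [3, 55]
|BC| ∈ [3, 55]
|AC| ∈ [0, 81]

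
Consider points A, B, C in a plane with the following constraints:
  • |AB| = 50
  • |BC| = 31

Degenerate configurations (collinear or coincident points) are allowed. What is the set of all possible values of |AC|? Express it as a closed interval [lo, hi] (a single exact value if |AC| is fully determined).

|AC| ∈ [19, 81]  (≈ [19.0000, 81.0000])

|AB| ∈ {50}
|BC| ∈ {31}
|AC| ∈ [19, 81]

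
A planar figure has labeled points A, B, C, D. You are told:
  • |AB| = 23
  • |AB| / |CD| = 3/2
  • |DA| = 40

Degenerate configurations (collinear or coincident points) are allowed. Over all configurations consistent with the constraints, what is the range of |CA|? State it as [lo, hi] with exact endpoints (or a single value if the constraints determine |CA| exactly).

|AB| ∈ {23}
|AD| ∈ {40}
|CD| ∈ {46/3}
|BD| ∈ [17, 63]
|AC| ∈ [74/3, 166/3]
|BC| ∈ [5/3, 235/3]

|CA| ∈ [74/3, 166/3]  (≈ [24.6667, 55.3333])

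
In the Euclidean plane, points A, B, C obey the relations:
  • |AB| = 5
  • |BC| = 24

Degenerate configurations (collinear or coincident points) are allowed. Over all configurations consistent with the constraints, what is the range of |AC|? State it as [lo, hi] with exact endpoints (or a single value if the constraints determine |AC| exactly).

|AB| ∈ {5}
|BC| ∈ {24}
|AC| ∈ [19, 29]

|AC| ∈ [19, 29]  (≈ [19.0000, 29.0000])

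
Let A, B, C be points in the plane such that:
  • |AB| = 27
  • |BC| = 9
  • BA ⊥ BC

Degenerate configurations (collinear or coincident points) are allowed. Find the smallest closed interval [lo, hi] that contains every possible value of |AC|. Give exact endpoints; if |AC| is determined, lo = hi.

|AC| = 9·√(10)  (≈ 28.4605)

|AB| ∈ {27}
|BC| ∈ {9}
|AC| ∈ {9·√(10)}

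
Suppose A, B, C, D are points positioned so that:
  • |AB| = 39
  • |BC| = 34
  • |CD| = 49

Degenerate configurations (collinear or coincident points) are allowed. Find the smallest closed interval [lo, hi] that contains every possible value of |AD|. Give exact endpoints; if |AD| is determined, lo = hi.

|AD| ∈ [0, 122]  (≈ [0.0000, 122.0000])

|AB| ∈ {39}
|BC| ∈ {34}
|CD| ∈ {49}
|AC| ∈ [5, 73]
|BD| ∈ [15, 83]
|AD| ∈ [0, 122]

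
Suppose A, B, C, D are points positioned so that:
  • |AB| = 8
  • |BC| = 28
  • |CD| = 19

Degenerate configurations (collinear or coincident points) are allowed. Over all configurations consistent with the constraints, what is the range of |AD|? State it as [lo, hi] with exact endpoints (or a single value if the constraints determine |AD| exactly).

|AD| ∈ [1, 55]  (≈ [1.0000, 55.0000])

|AB| ∈ {8}
|BC| ∈ {28}
|CD| ∈ {19}
|AC| ∈ [20, 36]
|BD| ∈ [9, 47]
|AD| ∈ [1, 55]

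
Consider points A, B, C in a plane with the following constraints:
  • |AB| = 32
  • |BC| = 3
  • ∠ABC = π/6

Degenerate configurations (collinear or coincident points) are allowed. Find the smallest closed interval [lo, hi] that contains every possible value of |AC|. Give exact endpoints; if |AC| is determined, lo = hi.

|AB| ∈ {32}
|BC| ∈ {3}
|AC| ∈ {√(1033 - 96·√(3))}

|AC| = √(1033 - 96·√(3))  (≈ 29.4402)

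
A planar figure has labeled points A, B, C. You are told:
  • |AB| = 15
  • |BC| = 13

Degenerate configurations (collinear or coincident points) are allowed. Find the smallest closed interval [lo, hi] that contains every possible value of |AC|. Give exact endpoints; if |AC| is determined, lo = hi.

|AC| ∈ [2, 28]  (≈ [2.0000, 28.0000])

|AB| ∈ {15}
|BC| ∈ {13}
|AC| ∈ [2, 28]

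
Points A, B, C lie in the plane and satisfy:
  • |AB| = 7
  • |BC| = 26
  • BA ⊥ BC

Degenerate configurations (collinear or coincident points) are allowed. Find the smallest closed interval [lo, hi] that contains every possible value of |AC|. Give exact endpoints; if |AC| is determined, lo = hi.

|AB| ∈ {7}
|BC| ∈ {26}
|AC| ∈ {5·√(29)}

|AC| = 5·√(29)  (≈ 26.9258)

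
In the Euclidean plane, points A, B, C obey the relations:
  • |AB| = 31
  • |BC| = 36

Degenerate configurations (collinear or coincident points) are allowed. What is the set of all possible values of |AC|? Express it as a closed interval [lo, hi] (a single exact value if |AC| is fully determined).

|AC| ∈ [5, 67]  (≈ [5.0000, 67.0000])

|AB| ∈ {31}
|BC| ∈ {36}
|AC| ∈ [5, 67]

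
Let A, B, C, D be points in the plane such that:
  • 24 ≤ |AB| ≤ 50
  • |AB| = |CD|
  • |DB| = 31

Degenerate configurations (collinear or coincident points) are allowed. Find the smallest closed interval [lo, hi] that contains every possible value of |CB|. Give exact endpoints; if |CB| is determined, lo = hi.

|CB| ∈ [0, 81]  (≈ [0.0000, 81.0000])

|AB| ∈ [24, 50]
|BD| ∈ {31}
|CD| ∈ [24, 50]
|AD| ∈ [0, 81]
|BC| ∈ [0, 81]
|AC| ∈ [0, 131]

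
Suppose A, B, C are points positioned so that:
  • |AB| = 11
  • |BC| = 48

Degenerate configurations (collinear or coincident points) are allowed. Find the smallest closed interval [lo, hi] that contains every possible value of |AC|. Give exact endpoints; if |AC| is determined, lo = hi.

|AB| ∈ {11}
|BC| ∈ {48}
|AC| ∈ [37, 59]

|AC| ∈ [37, 59]  (≈ [37.0000, 59.0000])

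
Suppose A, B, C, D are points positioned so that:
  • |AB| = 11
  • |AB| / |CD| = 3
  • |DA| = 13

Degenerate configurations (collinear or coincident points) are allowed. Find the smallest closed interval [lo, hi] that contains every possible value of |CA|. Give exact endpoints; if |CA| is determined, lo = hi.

|CA| ∈ [28/3, 50/3]  (≈ [9.3333, 16.6667])

|AB| ∈ {11}
|AD| ∈ {13}
|CD| ∈ {11/3}
|BD| ∈ [2, 24]
|AC| ∈ [28/3, 50/3]
|BC| ∈ [0, 83/3]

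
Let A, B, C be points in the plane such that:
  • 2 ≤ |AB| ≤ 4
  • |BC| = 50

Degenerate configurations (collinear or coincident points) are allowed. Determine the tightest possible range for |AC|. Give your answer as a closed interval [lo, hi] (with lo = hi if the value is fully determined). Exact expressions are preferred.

|AB| ∈ [2, 4]
|BC| ∈ {50}
|AC| ∈ [46, 54]

|AC| ∈ [46, 54]  (≈ [46.0000, 54.0000])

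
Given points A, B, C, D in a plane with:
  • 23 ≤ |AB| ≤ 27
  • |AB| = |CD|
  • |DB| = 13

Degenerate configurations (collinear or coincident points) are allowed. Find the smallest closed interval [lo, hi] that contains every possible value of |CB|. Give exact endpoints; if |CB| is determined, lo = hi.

|CB| ∈ [10, 40]  (≈ [10.0000, 40.0000])

|AB| ∈ [23, 27]
|BD| ∈ {13}
|CD| ∈ [23, 27]
|AD| ∈ [10, 40]
|BC| ∈ [10, 40]
|AC| ∈ [0, 67]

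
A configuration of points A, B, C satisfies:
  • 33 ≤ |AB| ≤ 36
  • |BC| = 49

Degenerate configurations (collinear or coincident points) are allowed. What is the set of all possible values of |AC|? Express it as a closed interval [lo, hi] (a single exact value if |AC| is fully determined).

|AB| ∈ [33, 36]
|BC| ∈ {49}
|AC| ∈ [13, 85]

|AC| ∈ [13, 85]  (≈ [13.0000, 85.0000])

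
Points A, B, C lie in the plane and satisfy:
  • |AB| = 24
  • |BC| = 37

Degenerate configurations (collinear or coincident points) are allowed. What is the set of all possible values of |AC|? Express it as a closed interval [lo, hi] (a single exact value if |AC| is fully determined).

|AC| ∈ [13, 61]  (≈ [13.0000, 61.0000])

|AB| ∈ {24}
|BC| ∈ {37}
|AC| ∈ [13, 61]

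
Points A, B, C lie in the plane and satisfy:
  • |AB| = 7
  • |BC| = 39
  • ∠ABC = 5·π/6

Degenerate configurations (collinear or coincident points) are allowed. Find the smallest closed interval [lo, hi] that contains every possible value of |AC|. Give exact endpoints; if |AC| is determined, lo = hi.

|AC| = √(273·√(3) + 1570)  (≈ 45.1979)

|AB| ∈ {7}
|BC| ∈ {39}
|AC| ∈ {√(273·√(3) + 1570)}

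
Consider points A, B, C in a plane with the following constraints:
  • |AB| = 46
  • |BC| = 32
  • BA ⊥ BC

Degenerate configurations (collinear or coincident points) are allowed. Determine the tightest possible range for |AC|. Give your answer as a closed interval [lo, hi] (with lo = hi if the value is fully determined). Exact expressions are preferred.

|AC| = 2·√(785)  (≈ 56.0357)

|AB| ∈ {46}
|BC| ∈ {32}
|AC| ∈ {2·√(785)}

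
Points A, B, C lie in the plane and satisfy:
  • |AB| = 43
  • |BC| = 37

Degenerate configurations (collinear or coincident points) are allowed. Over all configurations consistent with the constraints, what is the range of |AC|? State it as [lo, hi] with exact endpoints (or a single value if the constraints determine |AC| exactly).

|AC| ∈ [6, 80]  (≈ [6.0000, 80.0000])

|AB| ∈ {43}
|BC| ∈ {37}
|AC| ∈ [6, 80]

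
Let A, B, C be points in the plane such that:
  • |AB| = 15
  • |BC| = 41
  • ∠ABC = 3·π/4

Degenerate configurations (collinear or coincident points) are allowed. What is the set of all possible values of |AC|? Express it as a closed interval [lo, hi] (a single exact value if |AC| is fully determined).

|AB| ∈ {15}
|BC| ∈ {41}
|AC| ∈ {√(615·√(2) + 1906)}

|AC| = √(615·√(2) + 1906)  (≈ 52.6853)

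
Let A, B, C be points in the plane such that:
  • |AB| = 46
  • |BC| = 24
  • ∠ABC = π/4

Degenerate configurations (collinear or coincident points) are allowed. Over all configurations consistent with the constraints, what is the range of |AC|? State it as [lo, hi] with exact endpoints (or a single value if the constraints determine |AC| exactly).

|AB| ∈ {46}
|BC| ∈ {24}
|AC| ∈ {2·√(673 - 276·√(2))}

|AC| = 2·√(673 - 276·√(2))  (≈ 33.6260)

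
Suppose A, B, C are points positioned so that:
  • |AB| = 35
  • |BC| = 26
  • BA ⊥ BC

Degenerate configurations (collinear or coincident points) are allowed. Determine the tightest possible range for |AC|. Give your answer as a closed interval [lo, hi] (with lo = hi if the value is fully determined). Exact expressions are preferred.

|AB| ∈ {35}
|BC| ∈ {26}
|AC| ∈ {√(1901)}

|AC| = √(1901)  (≈ 43.6005)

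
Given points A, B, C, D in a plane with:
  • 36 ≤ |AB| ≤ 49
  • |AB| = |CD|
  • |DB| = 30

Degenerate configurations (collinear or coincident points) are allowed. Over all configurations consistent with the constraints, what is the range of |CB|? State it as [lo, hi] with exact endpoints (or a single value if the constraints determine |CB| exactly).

|AB| ∈ [36, 49]
|BD| ∈ {30}
|CD| ∈ [36, 49]
|AD| ∈ [6, 79]
|BC| ∈ [6, 79]
|AC| ∈ [0, 128]

|CB| ∈ [6, 79]  (≈ [6.0000, 79.0000])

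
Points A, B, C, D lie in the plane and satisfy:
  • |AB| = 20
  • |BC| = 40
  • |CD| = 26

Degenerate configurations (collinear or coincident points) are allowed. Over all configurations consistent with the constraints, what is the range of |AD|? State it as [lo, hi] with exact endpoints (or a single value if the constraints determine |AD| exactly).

|AD| ∈ [0, 86]  (≈ [0.0000, 86.0000])

|AB| ∈ {20}
|BC| ∈ {40}
|CD| ∈ {26}
|AC| ∈ [20, 60]
|BD| ∈ [14, 66]
|AD| ∈ [0, 86]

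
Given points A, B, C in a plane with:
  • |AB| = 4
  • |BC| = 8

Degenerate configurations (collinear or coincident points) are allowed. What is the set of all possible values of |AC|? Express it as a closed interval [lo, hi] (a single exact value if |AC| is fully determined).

|AC| ∈ [4, 12]  (≈ [4.0000, 12.0000])

|AB| ∈ {4}
|BC| ∈ {8}
|AC| ∈ [4, 12]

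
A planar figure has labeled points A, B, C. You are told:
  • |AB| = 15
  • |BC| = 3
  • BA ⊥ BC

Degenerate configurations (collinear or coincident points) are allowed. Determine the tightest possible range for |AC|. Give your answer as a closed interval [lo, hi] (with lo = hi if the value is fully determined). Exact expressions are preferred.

|AB| ∈ {15}
|BC| ∈ {3}
|AC| ∈ {3·√(26)}

|AC| = 3·√(26)  (≈ 15.2971)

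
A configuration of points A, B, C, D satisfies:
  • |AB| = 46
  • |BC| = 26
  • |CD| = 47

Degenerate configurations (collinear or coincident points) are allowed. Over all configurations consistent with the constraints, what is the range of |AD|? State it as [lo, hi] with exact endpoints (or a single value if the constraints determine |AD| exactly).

|AB| ∈ {46}
|BC| ∈ {26}
|CD| ∈ {47}
|AC| ∈ [20, 72]
|BD| ∈ [21, 73]
|AD| ∈ [0, 119]

|AD| ∈ [0, 119]  (≈ [0.0000, 119.0000])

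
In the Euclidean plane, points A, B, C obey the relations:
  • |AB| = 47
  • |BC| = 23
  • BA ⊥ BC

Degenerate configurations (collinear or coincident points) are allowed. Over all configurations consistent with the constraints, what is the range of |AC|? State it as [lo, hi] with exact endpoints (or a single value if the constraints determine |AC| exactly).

|AB| ∈ {47}
|BC| ∈ {23}
|AC| ∈ {37·√(2)}

|AC| = 37·√(2)  (≈ 52.3259)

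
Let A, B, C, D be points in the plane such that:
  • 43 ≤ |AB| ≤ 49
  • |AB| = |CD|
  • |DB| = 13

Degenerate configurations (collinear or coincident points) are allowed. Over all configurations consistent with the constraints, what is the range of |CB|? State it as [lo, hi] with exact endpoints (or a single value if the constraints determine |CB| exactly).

|AB| ∈ [43, 49]
|BD| ∈ {13}
|CD| ∈ [43, 49]
|AD| ∈ [30, 62]
|BC| ∈ [30, 62]
|AC| ∈ [0, 111]

|CB| ∈ [30, 62]  (≈ [30.0000, 62.0000])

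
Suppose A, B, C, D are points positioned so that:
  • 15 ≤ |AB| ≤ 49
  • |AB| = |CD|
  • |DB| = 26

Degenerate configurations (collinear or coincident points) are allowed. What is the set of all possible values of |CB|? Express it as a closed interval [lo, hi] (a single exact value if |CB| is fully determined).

|CB| ∈ [0, 75]  (≈ [0.0000, 75.0000])

|AB| ∈ [15, 49]
|BD| ∈ {26}
|CD| ∈ [15, 49]
|AD| ∈ [0, 75]
|BC| ∈ [0, 75]
|AC| ∈ [0, 124]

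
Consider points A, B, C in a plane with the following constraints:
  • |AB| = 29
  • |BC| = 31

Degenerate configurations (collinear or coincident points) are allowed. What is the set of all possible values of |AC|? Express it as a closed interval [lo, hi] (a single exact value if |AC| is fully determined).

|AC| ∈ [2, 60]  (≈ [2.0000, 60.0000])

|AB| ∈ {29}
|BC| ∈ {31}
|AC| ∈ [2, 60]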